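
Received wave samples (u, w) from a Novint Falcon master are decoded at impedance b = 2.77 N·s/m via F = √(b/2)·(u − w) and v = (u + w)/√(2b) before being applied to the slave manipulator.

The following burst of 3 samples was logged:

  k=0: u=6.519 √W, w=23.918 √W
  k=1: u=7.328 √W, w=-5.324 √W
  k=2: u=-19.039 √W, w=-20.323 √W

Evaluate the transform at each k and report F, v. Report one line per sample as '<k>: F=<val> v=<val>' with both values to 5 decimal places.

k=0: u−w=-17.39900, u+w=30.43700; √(b/2)=1.17686, √(2b)=2.35372; F=1.17686×(-17.399)=-20.47619, v=30.43700/2.35372=12.93144
k=1: u−w=12.65200, u+w=2.00400; √(b/2)=1.17686, √(2b)=2.35372; F=1.17686×12.652=14.88964, v=2.00400/2.35372=0.85142
k=2: u−w=1.28400, u+w=-39.36200; √(b/2)=1.17686, √(2b)=2.35372; F=1.17686×1.284=1.51109, v=-39.36200/2.35372=-16.72331

0: F=-20.47619 v=12.93144
1: F=14.88964 v=0.85142
2: F=1.51109 v=-16.72331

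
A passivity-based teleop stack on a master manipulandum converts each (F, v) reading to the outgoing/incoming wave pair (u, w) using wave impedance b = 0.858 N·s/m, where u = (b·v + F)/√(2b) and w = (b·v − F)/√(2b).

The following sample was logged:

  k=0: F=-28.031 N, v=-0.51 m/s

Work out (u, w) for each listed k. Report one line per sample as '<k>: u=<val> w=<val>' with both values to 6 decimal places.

k=0: b·v=0.858×(-0.51)=-0.437580; √(2b)=1.309962; u=(-0.437580+(-28.031))/1.309962=-21.732374, w=(-0.437580−(-28.031))/1.309962=21.064293

0: u=-21.732374 w=21.064293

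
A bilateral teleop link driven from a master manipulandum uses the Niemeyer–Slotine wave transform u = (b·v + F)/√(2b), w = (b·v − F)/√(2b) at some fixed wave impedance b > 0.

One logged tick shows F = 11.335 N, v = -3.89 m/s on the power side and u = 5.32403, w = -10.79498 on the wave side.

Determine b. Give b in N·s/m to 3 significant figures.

b = 0.989 N·s/m

u + w = -5.470950;  u + w = √(2b)·v, so √(2b) = -5.470950/(-3.89) = 1.406414.
b = (√(2b))²/2 = 1.978000/2 = 0.989000.
(Check via u − w = 2F/√(2b): u − w = 16.119010, 2F/√(2b) = 16.119010.)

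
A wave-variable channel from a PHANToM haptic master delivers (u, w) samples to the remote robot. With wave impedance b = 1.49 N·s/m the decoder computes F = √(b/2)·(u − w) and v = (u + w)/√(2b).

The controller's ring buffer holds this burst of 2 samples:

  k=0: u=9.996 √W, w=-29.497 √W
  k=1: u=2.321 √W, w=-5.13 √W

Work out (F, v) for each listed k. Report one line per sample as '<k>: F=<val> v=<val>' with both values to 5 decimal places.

k=0: u−w=39.49300, u+w=-19.50100; √(b/2)=0.86313, √(2b)=1.72627; F=0.86313×39.493=34.08774, v=-19.50100/1.72627=-11.29663
k=1: u−w=7.45100, u+w=-2.80900; √(b/2)=0.86313, √(2b)=1.72627; F=0.86313×7.451=6.43121, v=-2.80900/1.72627=-1.62721

0: F=34.08774 v=-11.29663
1: F=6.43121 v=-1.62721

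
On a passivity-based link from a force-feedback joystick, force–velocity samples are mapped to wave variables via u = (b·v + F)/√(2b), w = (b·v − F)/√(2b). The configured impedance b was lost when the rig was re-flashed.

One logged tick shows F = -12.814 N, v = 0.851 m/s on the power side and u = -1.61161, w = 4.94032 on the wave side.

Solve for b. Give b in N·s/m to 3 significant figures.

b = 7.65 N·s/m

u + w = 3.3287;  u + w = √(2b)·v, so √(2b) = 3.3287/0.851 = 3.9115.
b = (√(2b))²/2 = 15.3000/2 = 7.6500.
(Check via u − w = 2F/√(2b): u − w = -6.5519, 2F/√(2b) = -6.5519.)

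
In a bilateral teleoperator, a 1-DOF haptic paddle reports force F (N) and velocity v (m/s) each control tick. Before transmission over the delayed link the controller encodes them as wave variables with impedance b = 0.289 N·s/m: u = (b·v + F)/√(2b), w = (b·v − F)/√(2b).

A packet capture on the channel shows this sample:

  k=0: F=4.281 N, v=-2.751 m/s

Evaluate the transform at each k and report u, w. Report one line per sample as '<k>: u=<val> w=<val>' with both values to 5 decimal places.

0: u=4.58520 w=-6.67669

k=0: b·v=0.289×(-2.751)=-0.79504; √(2b)=0.76026; u=(-0.79504+4.281)/0.76026=4.58520, w=(-0.79504−4.281)/0.76026=-6.67669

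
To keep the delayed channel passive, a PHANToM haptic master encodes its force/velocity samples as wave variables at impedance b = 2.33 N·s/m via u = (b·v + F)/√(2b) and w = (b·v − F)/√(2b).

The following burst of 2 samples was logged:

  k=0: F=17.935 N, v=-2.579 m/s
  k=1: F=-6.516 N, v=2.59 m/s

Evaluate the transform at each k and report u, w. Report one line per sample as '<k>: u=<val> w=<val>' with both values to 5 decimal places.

0: u=5.52458 w=-11.09188
1: u=-0.22296 w=5.81400

k=0: b·v=2.33×(-2.579)=-6.00907; √(2b)=2.15870; u=(-6.00907+17.935)/2.15870=5.52458, w=(-6.00907−17.935)/2.15870=-11.09188
k=1: b·v=2.33×2.59=6.03470; √(2b)=2.15870; u=(6.03470+(-6.516))/2.15870=-0.22296, w=(6.03470−(-6.516))/2.15870=5.81400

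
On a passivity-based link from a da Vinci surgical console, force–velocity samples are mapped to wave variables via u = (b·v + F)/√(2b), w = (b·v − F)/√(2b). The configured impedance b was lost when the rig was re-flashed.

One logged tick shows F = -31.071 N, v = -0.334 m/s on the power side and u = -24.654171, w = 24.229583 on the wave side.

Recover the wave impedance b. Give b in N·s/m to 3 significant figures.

b = 0.808 N·s/m

u + w = -0.424588;  u + w = √(2b)·v, so √(2b) = -0.424588/(-0.334) = 1.271222.
b = (√(2b))²/2 = 1.616004/2 = 0.808002.
(Check via u − w = 2F/√(2b): u − w = -48.883754, 2F/√(2b) = -48.883690.)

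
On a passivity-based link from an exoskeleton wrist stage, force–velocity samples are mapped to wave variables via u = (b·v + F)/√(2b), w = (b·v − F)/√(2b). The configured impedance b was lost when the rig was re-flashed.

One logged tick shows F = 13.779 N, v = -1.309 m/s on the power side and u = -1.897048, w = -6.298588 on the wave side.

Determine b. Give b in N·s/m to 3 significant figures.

u + w = -8.195636;  u + w = √(2b)·v, so √(2b) = -8.195636/(-1.309) = 6.260990.
b = (√(2b))²/2 = 39.199997/2 = 19.599998.
(Check via u − w = 2F/√(2b): u − w = 4.401540, 2F/√(2b) = 4.401540.)

b = 19.6 N·s/m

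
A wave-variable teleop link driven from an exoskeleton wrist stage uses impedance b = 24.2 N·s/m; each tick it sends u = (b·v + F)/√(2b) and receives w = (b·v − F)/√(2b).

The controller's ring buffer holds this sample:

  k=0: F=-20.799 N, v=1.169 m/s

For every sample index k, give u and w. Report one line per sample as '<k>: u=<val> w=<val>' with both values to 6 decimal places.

0: u=1.076727 w=7.056019

k=0: b·v=24.2×1.169=28.289800; √(2b)=6.957011; u=(28.289800+(-20.799))/6.957011=1.076727, w=(28.289800−(-20.799))/6.957011=7.056019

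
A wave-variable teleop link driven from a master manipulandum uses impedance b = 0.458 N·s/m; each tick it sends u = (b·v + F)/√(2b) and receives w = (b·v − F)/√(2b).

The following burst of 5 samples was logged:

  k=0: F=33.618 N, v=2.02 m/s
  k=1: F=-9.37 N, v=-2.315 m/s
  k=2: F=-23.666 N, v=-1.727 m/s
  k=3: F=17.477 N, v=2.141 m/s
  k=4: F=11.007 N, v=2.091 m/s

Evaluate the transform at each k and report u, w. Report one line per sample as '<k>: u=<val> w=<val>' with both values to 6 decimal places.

0: u=36.092281 w=-34.158981
1: u=-10.898025 w=8.682388
2: u=-25.553762 w=23.900887
3: u=19.285326 w=-17.236220
4: u=12.501245 w=-10.499993

k=0: b·v=0.458×2.02=0.925160; √(2b)=0.957079; u=(0.925160+33.618)/0.957079=36.092281, w=(0.925160−33.618)/0.957079=-34.158981
k=1: b·v=0.458×(-2.315)=-1.060270; √(2b)=0.957079; u=(-1.060270+(-9.37))/0.957079=-10.898025, w=(-1.060270−(-9.37))/0.957079=8.682388
k=2: b·v=0.458×(-1.727)=-0.790966; √(2b)=0.957079; u=(-0.790966+(-23.666))/0.957079=-25.553762, w=(-0.790966−(-23.666))/0.957079=23.900887
k=3: b·v=0.458×2.141=0.980578; √(2b)=0.957079; u=(0.980578+17.477)/0.957079=19.285326, w=(0.980578−17.477)/0.957079=-17.236220
k=4: b·v=0.458×2.091=0.957678; √(2b)=0.957079; u=(0.957678+11.007)/0.957079=12.501245, w=(0.957678−11.007)/0.957079=-10.499993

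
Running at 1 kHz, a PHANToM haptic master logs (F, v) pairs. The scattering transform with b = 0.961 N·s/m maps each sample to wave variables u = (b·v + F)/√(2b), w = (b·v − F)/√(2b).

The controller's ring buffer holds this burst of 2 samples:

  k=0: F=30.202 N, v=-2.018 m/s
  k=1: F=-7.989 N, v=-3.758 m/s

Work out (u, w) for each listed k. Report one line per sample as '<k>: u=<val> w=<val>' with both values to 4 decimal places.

0: u=20.3862 w=-23.1839
1: u=-8.3675 w=3.1576

k=0: b·v=0.961×(-2.018)=-1.9393; √(2b)=1.3864; u=(-1.9393+30.202)/1.3864=20.3862, w=(-1.9393−30.202)/1.3864=-23.1839
k=1: b·v=0.961×(-3.758)=-3.6114; √(2b)=1.3864; u=(-3.6114+(-7.989))/1.3864=-8.3675, w=(-3.6114−(-7.989))/1.3864=3.1576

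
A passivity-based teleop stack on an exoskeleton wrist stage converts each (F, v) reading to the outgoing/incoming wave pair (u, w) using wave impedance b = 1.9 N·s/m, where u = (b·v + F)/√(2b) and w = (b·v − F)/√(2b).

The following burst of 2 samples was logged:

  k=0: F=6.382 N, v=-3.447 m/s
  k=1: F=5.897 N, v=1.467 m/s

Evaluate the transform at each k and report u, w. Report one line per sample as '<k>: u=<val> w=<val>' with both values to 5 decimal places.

k=0: b·v=1.9×(-3.447)=-6.54930; √(2b)=1.94936; u=(-6.54930+6.382)/1.94936=-0.08582, w=(-6.54930−6.382)/1.94936=-6.63362
k=1: b·v=1.9×1.467=2.78730; √(2b)=1.94936; u=(2.78730+5.897)/1.94936=4.45495, w=(2.78730−5.897)/1.94936=-1.59524

0: u=-0.08582 w=-6.63362
1: u=4.45495 w=-1.59524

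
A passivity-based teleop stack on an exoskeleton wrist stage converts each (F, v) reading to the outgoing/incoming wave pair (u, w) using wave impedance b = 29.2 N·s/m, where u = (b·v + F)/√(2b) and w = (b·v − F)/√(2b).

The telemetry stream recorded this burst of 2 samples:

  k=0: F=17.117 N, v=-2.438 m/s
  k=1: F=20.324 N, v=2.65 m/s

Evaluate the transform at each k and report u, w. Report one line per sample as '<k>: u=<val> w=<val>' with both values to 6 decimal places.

k=0: b·v=29.2×(-2.438)=-71.189600; √(2b)=7.641989; u=(-71.189600+17.117)/7.641989=-7.075723, w=(-71.189600−17.117)/7.641989=-11.555447
k=1: b·v=29.2×2.65=77.380000; √(2b)=7.641989; u=(77.380000+20.324)/7.641989=12.785153, w=(77.380000−20.324)/7.641989=7.466119

0: u=-7.075723 w=-11.555447
1: u=12.785153 w=7.466119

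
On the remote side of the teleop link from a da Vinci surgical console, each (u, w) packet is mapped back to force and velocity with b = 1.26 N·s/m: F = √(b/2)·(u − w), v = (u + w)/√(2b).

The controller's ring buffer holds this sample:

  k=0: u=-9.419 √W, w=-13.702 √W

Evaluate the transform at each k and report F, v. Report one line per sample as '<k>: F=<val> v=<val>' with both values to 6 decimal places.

k=0: u−w=4.283000, u+w=-23.121000; √(b/2)=0.793725, √(2b)=1.587451; F=0.793725×4.283=3.399526, v=-23.121000/1.587451=-14.564861

0: F=3.399526 v=-14.564861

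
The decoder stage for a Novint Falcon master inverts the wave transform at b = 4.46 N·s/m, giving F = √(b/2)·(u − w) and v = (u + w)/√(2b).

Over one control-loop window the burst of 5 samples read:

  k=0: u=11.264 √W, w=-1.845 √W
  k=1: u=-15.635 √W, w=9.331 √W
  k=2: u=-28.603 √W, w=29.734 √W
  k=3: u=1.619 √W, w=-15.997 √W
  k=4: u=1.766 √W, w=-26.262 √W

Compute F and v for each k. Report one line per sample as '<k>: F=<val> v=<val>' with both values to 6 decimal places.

k=0: u−w=13.109000, u+w=9.419000; √(b/2)=1.493318, √(2b)=2.986637; F=1.493318×13.109=19.575912, v=9.419000/2.986637=3.153714
k=1: u−w=-24.966000, u+w=-6.304000; √(b/2)=1.493318, √(2b)=2.986637; F=1.493318×(-24.966)=-37.282188, v=-6.304000/2.986637=-2.110735
k=2: u−w=-58.337000, u+w=1.131000; √(b/2)=1.493318, √(2b)=2.986637; F=1.493318×(-58.337)=-87.115719, v=1.131000/2.986637=0.378687
k=3: u−w=17.616000, u+w=-14.378000; √(b/2)=1.493318, √(2b)=2.986637; F=1.493318×17.616=26.306298, v=-14.378000/2.986637=-4.814110
k=4: u−w=28.028000, u+w=-24.496000; √(b/2)=1.493318, √(2b)=2.986637; F=1.493318×28.028=41.854730, v=-24.496000/2.986637=-8.201867

0: F=19.575912 v=3.153714
1: F=-37.282188 v=-2.110735
2: F=-87.115719 v=0.378687
3: F=26.306298 v=-4.814110
4: F=41.854730 v=-8.201867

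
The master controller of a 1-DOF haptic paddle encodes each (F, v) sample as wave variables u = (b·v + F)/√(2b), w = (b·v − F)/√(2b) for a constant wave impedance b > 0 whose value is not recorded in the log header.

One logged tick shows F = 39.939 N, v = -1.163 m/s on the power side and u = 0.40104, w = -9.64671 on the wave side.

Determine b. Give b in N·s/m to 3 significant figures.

b = 31.6 N·s/m

u + w = -9.2457;  u + w = √(2b)·v, so √(2b) = -9.2457/(-1.163) = 7.9498.
b = (√(2b))²/2 = 63.2000/2 = 31.6000.
(Check via u − w = 2F/√(2b): u − w = 10.0478, 2F/√(2b) = 10.0477.)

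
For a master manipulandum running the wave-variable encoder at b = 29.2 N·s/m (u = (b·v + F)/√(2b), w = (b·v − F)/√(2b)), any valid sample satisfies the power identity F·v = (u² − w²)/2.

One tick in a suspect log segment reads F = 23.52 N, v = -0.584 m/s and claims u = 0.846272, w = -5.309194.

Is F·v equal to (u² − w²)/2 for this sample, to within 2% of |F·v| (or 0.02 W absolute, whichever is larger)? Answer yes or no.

F·v = 23.52×(-0.584) = -13.735680 W.
(u² − w²)/2 = (0.716176 − 28.187541)/2 = -13.735682 W.
|Δ| = 0.000002;  2% of max(1, |F·v|) = 0.274714.

yes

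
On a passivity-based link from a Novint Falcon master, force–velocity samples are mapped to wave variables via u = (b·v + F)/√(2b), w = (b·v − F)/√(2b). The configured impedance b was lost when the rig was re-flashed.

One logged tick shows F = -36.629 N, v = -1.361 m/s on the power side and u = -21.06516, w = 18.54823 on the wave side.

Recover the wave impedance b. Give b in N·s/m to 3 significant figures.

b = 1.71 N·s/m

u + w = -2.516930;  u + w = √(2b)·v, so √(2b) = -2.516930/(-1.361) = 1.849324.
b = (√(2b))²/2 = 3.419999/2 = 1.710000.
(Check via u − w = 2F/√(2b): u − w = -39.613390, 2F/√(2b) = -39.613393.)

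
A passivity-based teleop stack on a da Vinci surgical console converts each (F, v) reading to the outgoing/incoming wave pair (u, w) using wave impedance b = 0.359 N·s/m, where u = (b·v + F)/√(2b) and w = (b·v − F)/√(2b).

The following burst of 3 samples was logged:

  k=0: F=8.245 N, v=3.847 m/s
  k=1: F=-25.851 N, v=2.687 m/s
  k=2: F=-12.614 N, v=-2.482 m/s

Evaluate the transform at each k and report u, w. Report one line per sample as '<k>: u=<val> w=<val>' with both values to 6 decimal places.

0: u=11.360225 w=-8.100474
1: u=-29.369684 w=31.646511
2: u=-15.937991 w=13.834872

k=0: b·v=0.359×3.847=1.381073; √(2b)=0.847349; u=(1.381073+8.245)/0.847349=11.360225, w=(1.381073−8.245)/0.847349=-8.100474
k=1: b·v=0.359×2.687=0.964633; √(2b)=0.847349; u=(0.964633+(-25.851))/0.847349=-29.369684, w=(0.964633−(-25.851))/0.847349=31.646511
k=2: b·v=0.359×(-2.482)=-0.891038; √(2b)=0.847349; u=(-0.891038+(-12.614))/0.847349=-15.937991, w=(-0.891038−(-12.614))/0.847349=13.834872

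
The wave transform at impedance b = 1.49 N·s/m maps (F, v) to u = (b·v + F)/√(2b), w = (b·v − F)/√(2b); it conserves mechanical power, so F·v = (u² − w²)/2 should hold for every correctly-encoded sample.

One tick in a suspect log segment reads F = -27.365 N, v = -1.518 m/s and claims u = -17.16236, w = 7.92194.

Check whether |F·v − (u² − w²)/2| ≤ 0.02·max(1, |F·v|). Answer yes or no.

F·v = (-27.365)×(-1.518) = 41.5401 W.
(u² − w²)/2 = (294.5466 − 62.7571)/2 = 115.8947 W.
|Δ| = 74.3547;  2% of max(1, |F·v|) = 0.8308.

no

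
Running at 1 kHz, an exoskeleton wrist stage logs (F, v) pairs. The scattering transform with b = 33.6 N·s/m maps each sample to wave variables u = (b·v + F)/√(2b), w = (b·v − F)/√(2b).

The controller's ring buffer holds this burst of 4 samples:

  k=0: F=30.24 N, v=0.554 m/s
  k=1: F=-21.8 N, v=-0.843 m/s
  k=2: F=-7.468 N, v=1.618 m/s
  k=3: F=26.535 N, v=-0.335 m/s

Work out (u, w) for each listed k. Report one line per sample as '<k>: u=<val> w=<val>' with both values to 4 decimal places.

0: u=5.9596 w=-1.4182
1: u=-6.1146 w=-0.7959
2: u=5.7208 w=7.5428
3: u=1.8638 w=-4.6100

k=0: b·v=33.6×0.554=18.6144; √(2b)=8.1976; u=(18.6144+30.24)/8.1976=5.9596, w=(18.6144−30.24)/8.1976=-1.4182
k=1: b·v=33.6×(-0.843)=-28.3248; √(2b)=8.1976; u=(-28.3248+(-21.8))/8.1976=-6.1146, w=(-28.3248−(-21.8))/8.1976=-0.7959
k=2: b·v=33.6×1.618=54.3648; √(2b)=8.1976; u=(54.3648+(-7.468))/8.1976=5.7208, w=(54.3648−(-7.468))/8.1976=7.5428
k=3: b·v=33.6×(-0.335)=-11.2560; √(2b)=8.1976; u=(-11.2560+26.535)/8.1976=1.8638, w=(-11.2560−26.535)/8.1976=-4.6100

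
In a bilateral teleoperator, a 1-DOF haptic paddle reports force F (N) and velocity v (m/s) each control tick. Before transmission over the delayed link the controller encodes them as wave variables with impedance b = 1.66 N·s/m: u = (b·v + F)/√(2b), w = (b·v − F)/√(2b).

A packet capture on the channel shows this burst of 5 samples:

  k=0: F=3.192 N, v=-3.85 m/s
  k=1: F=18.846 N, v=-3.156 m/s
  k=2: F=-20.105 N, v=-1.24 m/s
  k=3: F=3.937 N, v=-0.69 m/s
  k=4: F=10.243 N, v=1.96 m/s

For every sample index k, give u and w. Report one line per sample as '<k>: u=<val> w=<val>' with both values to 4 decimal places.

k=0: b·v=1.66×(-3.85)=-6.3910; √(2b)=1.8221; u=(-6.3910+3.192)/1.8221=-1.7557, w=(-6.3910−3.192)/1.8221=-5.2594
k=1: b·v=1.66×(-3.156)=-5.2390; √(2b)=1.8221; u=(-5.2390+18.846)/1.8221=7.4678, w=(-5.2390−18.846)/1.8221=-13.2183
k=2: b·v=1.66×(-1.24)=-2.0584; √(2b)=1.8221; u=(-2.0584+(-20.105))/1.8221=-12.1637, w=(-2.0584−(-20.105))/1.8221=9.9044
k=3: b·v=1.66×(-0.69)=-1.1454; √(2b)=1.8221; u=(-1.1454+3.937)/1.8221=1.5321, w=(-1.1454−3.937)/1.8221=-2.7893
k=4: b·v=1.66×1.96=3.2536; √(2b)=1.8221; u=(3.2536+10.243)/1.8221=7.4072, w=(3.2536−10.243)/1.8221=-3.8359

0: u=-1.7557 w=-5.2594
1: u=7.4678 w=-13.2183
2: u=-12.1637 w=9.9044
3: u=1.5321 w=-2.7893
4: u=7.4072 w=-3.8359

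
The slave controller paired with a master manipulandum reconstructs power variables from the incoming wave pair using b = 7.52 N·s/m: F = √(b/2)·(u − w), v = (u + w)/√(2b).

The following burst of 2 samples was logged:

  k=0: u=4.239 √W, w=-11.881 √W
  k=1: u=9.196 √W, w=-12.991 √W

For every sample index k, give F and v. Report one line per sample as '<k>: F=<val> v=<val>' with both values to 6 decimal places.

0: F=31.257840 v=-1.970530
1: F=43.022189 v=-0.978561

k=0: u−w=16.120000, u+w=-7.642000; √(b/2)=1.939072, √(2b)=3.878144; F=1.939072×16.12=31.257840, v=-7.642000/3.878144=-1.970530
k=1: u−w=22.187000, u+w=-3.795000; √(b/2)=1.939072, √(2b)=3.878144; F=1.939072×22.187=43.022189, v=-3.795000/3.878144=-0.978561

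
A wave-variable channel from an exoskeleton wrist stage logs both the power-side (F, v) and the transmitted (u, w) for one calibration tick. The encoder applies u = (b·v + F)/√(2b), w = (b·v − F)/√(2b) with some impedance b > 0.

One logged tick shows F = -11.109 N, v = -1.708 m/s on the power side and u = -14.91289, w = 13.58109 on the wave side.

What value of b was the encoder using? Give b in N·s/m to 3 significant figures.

u + w = -1.33180;  u + w = √(2b)·v, so √(2b) = -1.33180/(-1.708) = 0.77974.
b = (√(2b))²/2 = 0.60800/2 = 0.30400.
(Check via u − w = 2F/√(2b): u − w = -28.49398, 2F/√(2b) = -28.49403.)

b = 0.304 N·s/m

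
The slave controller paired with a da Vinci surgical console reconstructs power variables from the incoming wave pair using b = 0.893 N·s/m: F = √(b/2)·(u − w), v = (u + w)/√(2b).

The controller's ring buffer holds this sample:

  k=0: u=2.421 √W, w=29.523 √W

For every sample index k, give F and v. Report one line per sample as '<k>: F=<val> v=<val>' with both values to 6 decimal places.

k=0: u−w=-27.102000, u+w=31.944000; √(b/2)=0.668207, √(2b)=1.336413; F=0.668207×(-27.102)=-18.109734, v=31.944000/1.336413=23.902789

0: F=-18.109734 v=23.902789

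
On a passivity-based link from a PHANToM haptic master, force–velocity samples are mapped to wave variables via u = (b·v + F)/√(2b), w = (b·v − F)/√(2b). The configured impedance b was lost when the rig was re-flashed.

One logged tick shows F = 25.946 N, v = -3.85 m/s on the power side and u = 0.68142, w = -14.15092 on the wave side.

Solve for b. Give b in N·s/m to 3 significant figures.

u + w = -13.46950;  u + w = √(2b)·v, so √(2b) = -13.46950/(-3.85) = 3.49857.
b = (√(2b))²/2 = 12.24000/2 = 6.12000.
(Check via u − w = 2F/√(2b): u − w = 14.83234, 2F/√(2b) = 14.83234.)

b = 6.12 N·s/m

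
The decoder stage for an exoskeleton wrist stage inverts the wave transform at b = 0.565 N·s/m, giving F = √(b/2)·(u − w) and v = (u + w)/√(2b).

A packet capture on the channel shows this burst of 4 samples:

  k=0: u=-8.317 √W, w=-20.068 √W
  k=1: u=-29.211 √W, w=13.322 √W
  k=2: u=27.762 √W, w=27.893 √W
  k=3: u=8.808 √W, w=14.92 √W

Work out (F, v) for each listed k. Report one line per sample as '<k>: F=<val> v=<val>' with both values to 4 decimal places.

k=0: u−w=11.7510, u+w=-28.3850; √(b/2)=0.5315, √(2b)=1.0630; F=0.5315×11.751=6.2457, v=-28.3850/1.0630=-26.7024
k=1: u−w=-42.5330, u+w=-15.8890; √(b/2)=0.5315, √(2b)=1.0630; F=0.5315×(-42.533)=-22.6066, v=-15.8890/1.0630=-14.9471
k=2: u−w=-0.1310, u+w=55.6550; √(b/2)=0.5315, √(2b)=1.0630; F=0.5315×(-0.131)=-0.0696, v=55.6550/1.0630=52.3558
k=3: u−w=-6.1120, u+w=23.7280; √(b/2)=0.5315, √(2b)=1.0630; F=0.5315×(-6.112)=-3.2486, v=23.7280/1.0630=22.3214

0: F=6.2457 v=-26.7024
1: F=-22.6066 v=-14.9471
2: F=-0.0696 v=52.3558
3: F=-3.2486 v=22.3214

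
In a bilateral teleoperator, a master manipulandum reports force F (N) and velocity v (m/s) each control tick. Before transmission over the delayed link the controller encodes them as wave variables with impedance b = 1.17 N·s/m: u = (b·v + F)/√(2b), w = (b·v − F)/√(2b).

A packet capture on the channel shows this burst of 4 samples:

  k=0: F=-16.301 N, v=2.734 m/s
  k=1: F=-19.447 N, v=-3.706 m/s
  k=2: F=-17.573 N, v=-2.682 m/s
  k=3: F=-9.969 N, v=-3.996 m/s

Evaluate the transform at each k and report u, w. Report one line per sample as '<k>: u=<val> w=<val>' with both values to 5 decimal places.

0: u=-8.56519 w=12.74740
1: u=-15.54745 w=9.87836
2: u=-13.53917 w=9.43649
3: u=-9.57329 w=3.46059

k=0: b·v=1.17×2.734=3.19878; √(2b)=1.52971; u=(3.19878+(-16.301))/1.52971=-8.56519, w=(3.19878−(-16.301))/1.52971=12.74740
k=1: b·v=1.17×(-3.706)=-4.33602; √(2b)=1.52971; u=(-4.33602+(-19.447))/1.52971=-15.54745, w=(-4.33602−(-19.447))/1.52971=9.87836
k=2: b·v=1.17×(-2.682)=-3.13794; √(2b)=1.52971; u=(-3.13794+(-17.573))/1.52971=-13.53917, w=(-3.13794−(-17.573))/1.52971=9.43649
k=3: b·v=1.17×(-3.996)=-4.67532; √(2b)=1.52971; u=(-4.67532+(-9.969))/1.52971=-9.57329, w=(-4.67532−(-9.969))/1.52971=3.46059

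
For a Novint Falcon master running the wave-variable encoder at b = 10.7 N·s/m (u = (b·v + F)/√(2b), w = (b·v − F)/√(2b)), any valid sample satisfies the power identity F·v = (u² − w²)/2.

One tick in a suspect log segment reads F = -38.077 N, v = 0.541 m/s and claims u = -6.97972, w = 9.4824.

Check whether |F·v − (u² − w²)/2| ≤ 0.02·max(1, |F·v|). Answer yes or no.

F·v = (-38.077)×0.541 = -20.59966 W.
(u² − w²)/2 = (48.71649 − 89.91591)/2 = -20.59971 W.
|Δ| = 0.00005;  2% of max(1, |F·v|) = 0.41199.

yes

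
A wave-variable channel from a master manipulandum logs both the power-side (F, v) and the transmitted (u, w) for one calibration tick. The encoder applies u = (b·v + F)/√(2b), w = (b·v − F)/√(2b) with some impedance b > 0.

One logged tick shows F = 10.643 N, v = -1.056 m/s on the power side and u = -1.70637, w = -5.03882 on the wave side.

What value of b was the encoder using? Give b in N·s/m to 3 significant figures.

b = 20.4 N·s/m

u + w = -6.7452;  u + w = √(2b)·v, so √(2b) = -6.7452/(-1.056) = 6.3875.
b = (√(2b))²/2 = 40.8000/2 = 20.4000.
(Check via u − w = 2F/√(2b): u − w = 3.3325, 2F/√(2b) = 3.3325.)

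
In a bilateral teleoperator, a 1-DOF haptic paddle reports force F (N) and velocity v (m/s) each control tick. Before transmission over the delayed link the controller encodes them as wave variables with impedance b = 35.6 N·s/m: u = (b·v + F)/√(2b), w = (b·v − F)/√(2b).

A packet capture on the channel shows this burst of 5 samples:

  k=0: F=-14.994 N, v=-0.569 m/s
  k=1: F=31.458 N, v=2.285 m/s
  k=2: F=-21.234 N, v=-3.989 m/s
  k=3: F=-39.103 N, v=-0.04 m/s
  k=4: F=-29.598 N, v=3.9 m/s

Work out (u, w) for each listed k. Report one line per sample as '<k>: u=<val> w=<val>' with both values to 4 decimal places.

0: u=-4.1776 w=-0.6237
1: u=13.3686 w=5.9123
2: u=-19.3461 w=-14.3131
3: u=-4.8029 w=4.4654
4: u=12.9464 w=19.9618

k=0: b·v=35.6×(-0.569)=-20.2564; √(2b)=8.4380; u=(-20.2564+(-14.994))/8.4380=-4.1776, w=(-20.2564−(-14.994))/8.4380=-0.6237
k=1: b·v=35.6×2.285=81.3460; √(2b)=8.4380; u=(81.3460+31.458)/8.4380=13.3686, w=(81.3460−31.458)/8.4380=5.9123
k=2: b·v=35.6×(-3.989)=-142.0084; √(2b)=8.4380; u=(-142.0084+(-21.234))/8.4380=-19.3461, w=(-142.0084−(-21.234))/8.4380=-14.3131
k=3: b·v=35.6×(-0.04)=-1.4240; √(2b)=8.4380; u=(-1.4240+(-39.103))/8.4380=-4.8029, w=(-1.4240−(-39.103))/8.4380=4.4654
k=4: b·v=35.6×3.9=138.8400; √(2b)=8.4380; u=(138.8400+(-29.598))/8.4380=12.9464, w=(138.8400−(-29.598))/8.4380=19.9618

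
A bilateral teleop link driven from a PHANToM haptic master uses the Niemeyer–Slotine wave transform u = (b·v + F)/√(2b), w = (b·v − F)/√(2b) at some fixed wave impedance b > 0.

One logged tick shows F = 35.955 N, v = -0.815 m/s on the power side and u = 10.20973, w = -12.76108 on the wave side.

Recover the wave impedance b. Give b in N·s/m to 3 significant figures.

u + w = -2.55135;  u + w = √(2b)·v, so √(2b) = -2.55135/(-0.815) = 3.13049.
b = (√(2b))²/2 = 9.79997/2 = 4.89999.
(Check via u − w = 2F/√(2b): u − w = 22.97081, 2F/√(2b) = 22.97084.)

b = 4.9 N·s/m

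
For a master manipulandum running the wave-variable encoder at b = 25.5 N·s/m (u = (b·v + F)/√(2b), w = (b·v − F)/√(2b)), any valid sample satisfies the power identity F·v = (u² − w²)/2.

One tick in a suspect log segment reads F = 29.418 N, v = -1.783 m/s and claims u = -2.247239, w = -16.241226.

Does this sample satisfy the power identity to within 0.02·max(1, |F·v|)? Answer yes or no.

no

F·v = 29.418×(-1.783) = -52.452294 W.
(u² − w²)/2 = (5.050083 − 263.777422)/2 = -129.363669 W.
|Δ| = 76.911375;  2% of max(1, |F·v|) = 1.049046.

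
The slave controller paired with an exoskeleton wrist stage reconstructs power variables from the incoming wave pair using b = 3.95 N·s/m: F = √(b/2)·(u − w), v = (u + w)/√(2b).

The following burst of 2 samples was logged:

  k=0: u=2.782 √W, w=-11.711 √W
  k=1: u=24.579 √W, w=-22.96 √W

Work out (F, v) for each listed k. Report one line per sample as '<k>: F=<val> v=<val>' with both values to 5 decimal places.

k=0: u−w=14.49300, u+w=-8.92900; √(b/2)=1.40535, √(2b)=2.81069; F=1.40535×14.493=20.36769, v=-8.92900/2.81069=-3.17680
k=1: u−w=47.53900, u+w=1.61900; √(b/2)=1.40535, √(2b)=2.81069; F=1.40535×47.539=66.80879, v=1.61900/2.81069=0.57601

0: F=20.36769 v=-3.17680
1: F=66.80879 v=0.57601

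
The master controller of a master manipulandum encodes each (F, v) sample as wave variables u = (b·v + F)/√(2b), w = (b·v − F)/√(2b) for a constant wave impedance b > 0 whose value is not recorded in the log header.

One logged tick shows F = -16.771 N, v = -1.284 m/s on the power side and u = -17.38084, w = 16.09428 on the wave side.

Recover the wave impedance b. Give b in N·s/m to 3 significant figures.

b = 0.502 N·s/m

u + w = -1.28656;  u + w = √(2b)·v, so √(2b) = -1.28656/(-1.284) = 1.00199.
b = (√(2b))²/2 = 1.00399/2 = 0.50200.
(Check via u − w = 2F/√(2b): u − w = -33.47512, 2F/√(2b) = -33.47526.)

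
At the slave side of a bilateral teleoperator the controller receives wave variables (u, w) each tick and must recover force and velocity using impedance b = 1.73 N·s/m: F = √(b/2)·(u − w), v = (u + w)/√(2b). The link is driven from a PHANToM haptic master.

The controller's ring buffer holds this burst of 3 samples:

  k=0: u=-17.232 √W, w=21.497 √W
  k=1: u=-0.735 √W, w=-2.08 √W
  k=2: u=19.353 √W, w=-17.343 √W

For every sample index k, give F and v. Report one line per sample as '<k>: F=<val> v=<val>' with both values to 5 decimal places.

k=0: u−w=-38.72900, u+w=4.26500; √(b/2)=0.93005, √(2b)=1.86011; F=0.93005×(-38.729)=-36.02005, v=4.26500/1.86011=2.29288
k=1: u−w=1.34500, u+w=-2.81500; √(b/2)=0.93005, √(2b)=1.86011; F=0.93005×1.345=1.25092, v=-2.81500/1.86011=-1.51335
k=2: u−w=36.69600, u+w=2.01000; √(b/2)=0.93005, √(2b)=1.86011; F=0.93005×36.696=34.12925, v=2.01000/1.86011=1.08058

0: F=-36.02005 v=2.29288
1: F=1.25092 v=-1.51335
2: F=34.12925 v=1.08058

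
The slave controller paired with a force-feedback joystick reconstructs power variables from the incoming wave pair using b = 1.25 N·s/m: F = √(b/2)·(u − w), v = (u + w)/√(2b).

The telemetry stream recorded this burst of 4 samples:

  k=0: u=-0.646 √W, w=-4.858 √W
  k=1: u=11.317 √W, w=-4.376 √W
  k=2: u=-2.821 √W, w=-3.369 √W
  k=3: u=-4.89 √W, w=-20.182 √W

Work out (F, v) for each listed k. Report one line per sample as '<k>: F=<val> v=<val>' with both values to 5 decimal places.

0: F=3.32988 v=-3.48104
1: F=12.40641 v=4.38987
2: F=0.43323 v=-3.91490
3: F=12.08939 v=-15.85693

k=0: u−w=4.21200, u+w=-5.50400; √(b/2)=0.79057, √(2b)=1.58114; F=0.79057×4.212=3.32988, v=-5.50400/1.58114=-3.48104
k=1: u−w=15.69300, u+w=6.94100; √(b/2)=0.79057, √(2b)=1.58114; F=0.79057×15.693=12.40641, v=6.94100/1.58114=4.38987
k=2: u−w=0.54800, u+w=-6.19000; √(b/2)=0.79057, √(2b)=1.58114; F=0.79057×0.548=0.43323, v=-6.19000/1.58114=-3.91490
k=3: u−w=15.29200, u+w=-25.07200; √(b/2)=0.79057, √(2b)=1.58114; F=0.79057×15.292=12.08939, v=-25.07200/1.58114=-15.85693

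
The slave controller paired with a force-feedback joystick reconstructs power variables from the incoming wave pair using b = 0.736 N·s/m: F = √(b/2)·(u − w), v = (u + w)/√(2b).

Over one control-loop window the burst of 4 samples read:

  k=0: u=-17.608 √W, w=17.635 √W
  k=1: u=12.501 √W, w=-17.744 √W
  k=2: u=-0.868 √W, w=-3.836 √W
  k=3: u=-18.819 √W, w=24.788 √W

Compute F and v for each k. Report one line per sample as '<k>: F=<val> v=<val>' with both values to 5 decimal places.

0: F=-21.37946 v=0.02225
1: F=18.34753 v=-4.32141
2: F=1.80048 v=-3.87716
3: F=-26.45332 v=4.91980

k=0: u−w=-35.24300, u+w=0.02700; √(b/2)=0.60663, √(2b)=1.21326; F=0.60663×(-35.243)=-21.37946, v=0.02700/1.21326=0.02225
k=1: u−w=30.24500, u+w=-5.24300; √(b/2)=0.60663, √(2b)=1.21326; F=0.60663×30.245=18.34753, v=-5.24300/1.21326=-4.32141
k=2: u−w=2.96800, u+w=-4.70400; √(b/2)=0.60663, √(2b)=1.21326; F=0.60663×2.968=1.80048, v=-4.70400/1.21326=-3.87716
k=3: u−w=-43.60700, u+w=5.96900; √(b/2)=0.60663, √(2b)=1.21326; F=0.60663×(-43.607)=-26.45332, v=5.96900/1.21326=4.91980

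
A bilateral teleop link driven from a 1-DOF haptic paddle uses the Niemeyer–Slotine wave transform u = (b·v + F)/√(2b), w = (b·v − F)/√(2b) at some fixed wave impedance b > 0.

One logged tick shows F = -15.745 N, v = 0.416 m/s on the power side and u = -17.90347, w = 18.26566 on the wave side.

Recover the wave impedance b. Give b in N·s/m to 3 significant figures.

b = 0.379 N·s/m

u + w = 0.36219;  u + w = √(2b)·v, so √(2b) = 0.36219/0.416 = 0.87065.
b = (√(2b))²/2 = 0.75803/2 = 0.37901.
(Check via u − w = 2F/√(2b): u − w = -36.16913, 2F/√(2b) = -36.16842.)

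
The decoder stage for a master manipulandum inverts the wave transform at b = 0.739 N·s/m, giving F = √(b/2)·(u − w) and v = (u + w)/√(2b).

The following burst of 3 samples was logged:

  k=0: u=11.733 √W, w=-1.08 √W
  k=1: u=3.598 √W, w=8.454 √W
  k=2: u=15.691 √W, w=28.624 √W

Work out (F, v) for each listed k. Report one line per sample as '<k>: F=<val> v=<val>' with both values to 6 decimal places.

k=0: u−w=12.813000, u+w=10.653000; √(b/2)=0.607865, √(2b)=1.215730; F=0.607865×12.813=7.788576, v=10.653000/1.215730=8.762635
k=1: u−w=-4.856000, u+w=12.052000; √(b/2)=0.607865, √(2b)=1.215730; F=0.607865×(-4.856)=-2.951793, v=12.052000/1.215730=9.913383
k=2: u−w=-12.933000, u+w=44.315000; √(b/2)=0.607865, √(2b)=1.215730; F=0.607865×(-12.933)=-7.861520, v=44.315000/1.215730=36.451343

0: F=7.788576 v=8.762635
1: F=-2.951793 v=9.913383
2: F=-7.861520 v=36.451343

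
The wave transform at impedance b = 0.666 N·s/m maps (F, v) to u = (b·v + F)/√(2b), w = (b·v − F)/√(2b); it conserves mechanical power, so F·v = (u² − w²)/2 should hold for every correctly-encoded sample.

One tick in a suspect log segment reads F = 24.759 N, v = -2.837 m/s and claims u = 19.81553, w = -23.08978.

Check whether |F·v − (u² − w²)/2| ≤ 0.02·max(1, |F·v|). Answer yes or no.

yes

F·v = 24.759×(-2.837) = -70.24128 W.
(u² − w²)/2 = (392.65523 − 533.13794)/2 = -70.24136 W.
|Δ| = 0.00007;  2% of max(1, |F·v|) = 1.40483.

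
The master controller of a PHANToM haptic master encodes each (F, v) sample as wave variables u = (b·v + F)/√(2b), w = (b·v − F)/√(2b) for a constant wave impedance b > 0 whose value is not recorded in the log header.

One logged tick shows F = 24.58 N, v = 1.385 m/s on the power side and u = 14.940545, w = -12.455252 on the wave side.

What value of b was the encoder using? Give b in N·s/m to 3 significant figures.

b = 1.61 N·s/m

u + w = 2.485293;  u + w = √(2b)·v, so √(2b) = 2.485293/1.385 = 1.794435.
b = (√(2b))²/2 = 3.219998/2 = 1.609999.
(Check via u − w = 2F/√(2b): u − w = 27.395797, 2F/√(2b) = 27.395804.)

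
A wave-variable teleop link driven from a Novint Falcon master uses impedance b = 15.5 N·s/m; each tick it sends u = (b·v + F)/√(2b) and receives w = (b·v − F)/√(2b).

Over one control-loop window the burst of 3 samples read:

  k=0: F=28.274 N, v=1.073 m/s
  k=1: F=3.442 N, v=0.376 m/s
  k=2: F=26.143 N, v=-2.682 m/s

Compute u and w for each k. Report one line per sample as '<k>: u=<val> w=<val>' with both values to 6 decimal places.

0: u=8.065266 w=-2.091055
1: u=1.664941 w=0.428538
2: u=-2.770951 w=-12.161793

k=0: b·v=15.5×1.073=16.631500; √(2b)=5.567764; u=(16.631500+28.274)/5.567764=8.065266, w=(16.631500−28.274)/5.567764=-2.091055
k=1: b·v=15.5×0.376=5.828000; √(2b)=5.567764; u=(5.828000+3.442)/5.567764=1.664941, w=(5.828000−3.442)/5.567764=0.428538
k=2: b·v=15.5×(-2.682)=-41.571000; √(2b)=5.567764; u=(-41.571000+26.143)/5.567764=-2.770951, w=(-41.571000−26.143)/5.567764=-12.161793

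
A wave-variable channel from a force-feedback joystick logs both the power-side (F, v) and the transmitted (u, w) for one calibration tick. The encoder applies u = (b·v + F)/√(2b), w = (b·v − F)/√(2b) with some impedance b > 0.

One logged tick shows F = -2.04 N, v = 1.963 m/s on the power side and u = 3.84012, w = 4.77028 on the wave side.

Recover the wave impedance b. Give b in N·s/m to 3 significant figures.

u + w = 8.6104;  u + w = √(2b)·v, so √(2b) = 8.6104/1.963 = 4.3863.
b = (√(2b))²/2 = 19.2400/2 = 9.6200.
(Check via u − w = 2F/√(2b): u − w = -0.9302, 2F/√(2b) = -0.9302.)

b = 9.62 N·s/m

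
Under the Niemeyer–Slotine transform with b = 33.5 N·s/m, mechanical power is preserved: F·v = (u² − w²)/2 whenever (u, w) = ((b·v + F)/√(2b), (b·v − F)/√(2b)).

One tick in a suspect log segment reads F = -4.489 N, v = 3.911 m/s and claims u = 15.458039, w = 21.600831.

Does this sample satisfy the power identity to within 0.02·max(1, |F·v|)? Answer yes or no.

no

F·v = (-4.489)×3.911 = -17.556479 W.
(u² − w²)/2 = (238.950970 − 466.595900)/2 = -113.822465 W.
|Δ| = 96.265986;  2% of max(1, |F·v|) = 0.351130.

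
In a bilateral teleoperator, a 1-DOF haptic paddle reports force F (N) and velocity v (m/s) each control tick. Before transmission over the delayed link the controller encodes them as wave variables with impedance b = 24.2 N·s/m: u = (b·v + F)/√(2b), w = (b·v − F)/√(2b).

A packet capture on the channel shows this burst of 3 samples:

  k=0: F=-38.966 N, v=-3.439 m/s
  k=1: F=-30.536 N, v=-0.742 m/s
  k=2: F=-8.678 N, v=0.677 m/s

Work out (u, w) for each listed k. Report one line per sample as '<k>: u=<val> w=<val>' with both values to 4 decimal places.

0: u=-17.5635 w=-6.3616
1: u=-6.9703 w=1.8082
2: u=1.1076 w=3.6023

k=0: b·v=24.2×(-3.439)=-83.2238; √(2b)=6.9570; u=(-83.2238+(-38.966))/6.9570=-17.5635, w=(-83.2238−(-38.966))/6.9570=-6.3616
k=1: b·v=24.2×(-0.742)=-17.9564; √(2b)=6.9570; u=(-17.9564+(-30.536))/6.9570=-6.9703, w=(-17.9564−(-30.536))/6.9570=1.8082
k=2: b·v=24.2×0.677=16.3834; √(2b)=6.9570; u=(16.3834+(-8.678))/6.9570=1.1076, w=(16.3834−(-8.678))/6.9570=3.6023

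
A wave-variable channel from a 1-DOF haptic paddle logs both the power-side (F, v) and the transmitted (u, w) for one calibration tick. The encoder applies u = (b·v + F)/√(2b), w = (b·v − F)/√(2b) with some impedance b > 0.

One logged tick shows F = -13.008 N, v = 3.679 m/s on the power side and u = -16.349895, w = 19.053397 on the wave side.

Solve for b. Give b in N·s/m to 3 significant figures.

b = 0.27 N·s/m

u + w = 2.703502;  u + w = √(2b)·v, so √(2b) = 2.703502/3.679 = 0.734847.
b = (√(2b))²/2 = 0.540000/2 = 0.270000.
(Check via u − w = 2F/√(2b): u − w = -35.403292, 2F/√(2b) = -35.403290.)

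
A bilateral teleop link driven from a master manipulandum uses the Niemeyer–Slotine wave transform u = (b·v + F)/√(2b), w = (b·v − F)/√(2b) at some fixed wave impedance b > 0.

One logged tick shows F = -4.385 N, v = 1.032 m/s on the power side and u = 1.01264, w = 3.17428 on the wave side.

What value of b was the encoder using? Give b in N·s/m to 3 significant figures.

b = 8.23 N·s/m

u + w = 4.1869;  u + w = √(2b)·v, so √(2b) = 4.1869/1.032 = 4.0571.
b = (√(2b))²/2 = 16.4600/2 = 8.2300.
(Check via u − w = 2F/√(2b): u − w = -2.1616, 2F/√(2b) = -2.1616.)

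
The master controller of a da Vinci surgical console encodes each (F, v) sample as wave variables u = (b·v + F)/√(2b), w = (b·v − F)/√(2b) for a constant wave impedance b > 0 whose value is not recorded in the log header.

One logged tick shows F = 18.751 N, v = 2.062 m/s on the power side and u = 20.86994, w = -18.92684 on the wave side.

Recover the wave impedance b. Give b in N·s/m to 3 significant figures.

u + w = 1.94310;  u + w = √(2b)·v, so √(2b) = 1.94310/2.062 = 0.94234.
b = (√(2b))²/2 = 0.88800/2 = 0.44400.
(Check via u − w = 2F/√(2b): u − w = 39.79678, 2F/√(2b) = 39.79678.)

b = 0.444 N·s/m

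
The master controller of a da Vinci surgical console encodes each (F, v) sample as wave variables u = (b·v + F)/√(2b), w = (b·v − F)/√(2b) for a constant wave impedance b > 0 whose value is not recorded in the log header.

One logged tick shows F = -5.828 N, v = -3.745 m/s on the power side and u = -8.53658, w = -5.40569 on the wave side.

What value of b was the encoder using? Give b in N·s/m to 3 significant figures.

u + w = -13.9423;  u + w = √(2b)·v, so √(2b) = -13.9423/(-3.745) = 3.7229.
b = (√(2b))²/2 = 13.8600/2 = 6.9300.
(Check via u − w = 2F/√(2b): u − w = -3.1309, 2F/√(2b) = -3.1309.)

b = 6.93 N·s/m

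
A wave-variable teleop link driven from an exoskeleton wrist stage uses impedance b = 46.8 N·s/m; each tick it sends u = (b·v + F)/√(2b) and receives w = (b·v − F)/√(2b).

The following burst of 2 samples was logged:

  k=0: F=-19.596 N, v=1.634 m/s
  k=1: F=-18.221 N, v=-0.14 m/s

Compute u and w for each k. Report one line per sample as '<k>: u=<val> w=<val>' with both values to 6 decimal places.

k=0: b·v=46.8×1.634=76.471200; √(2b)=9.674709; u=(76.471200+(-19.596))/9.674709=5.878750, w=(76.471200−(-19.596))/9.674709=9.929725
k=1: b·v=46.8×(-0.14)=-6.552000; √(2b)=9.674709; u=(-6.552000+(-18.221))/9.674709=-2.560594, w=(-6.552000−(-18.221))/9.674709=1.206134

0: u=5.878750 w=9.929725
1: u=-2.560594 w=1.206134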